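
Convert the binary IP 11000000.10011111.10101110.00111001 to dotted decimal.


11000000 = 192
10011111 = 159
10101110 = 174
00111001 = 57
IP: 192.159.174.57


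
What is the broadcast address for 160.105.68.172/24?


Network: 160.105.68.0/24
Host bits = 8
Set all host bits to 1:
Broadcast: 160.105.68.255


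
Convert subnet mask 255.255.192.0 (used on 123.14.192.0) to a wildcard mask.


Subnet mask: 255.255.192.0
Wildcard = 255.255.255.255 - subnet mask
255 - 255 = 0
255 - 255 = 0
255 - 192 = 63
255 - 0 = 255
Wildcard: 0.0.63.255


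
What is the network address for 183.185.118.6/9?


IP:   10110111.10111001.01110110.00000110
Mask: 11111111.10000000.00000000.00000000
AND operation:
Net:  10110111.10000000.00000000.00000000
Network: 183.128.0.0/9


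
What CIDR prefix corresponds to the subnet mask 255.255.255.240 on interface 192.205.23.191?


Binary: 11111111.11111111.11111111.11110000
Count leading 1s
Prefix: /28


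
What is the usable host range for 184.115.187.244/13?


Network: 184.112.0.0
Broadcast: 184.119.255.255
First usable = network + 1
Last usable = broadcast - 1
Range: 184.112.0.1 to 184.119.255.254


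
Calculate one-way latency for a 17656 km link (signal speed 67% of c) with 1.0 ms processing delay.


Speed = 0.67 * 3e5 km/s = 201000 km/s
Propagation delay = 17656 / 201000 = 0.0878 s = 87.8408 ms
Processing delay = 1.0 ms
Total one-way latency = 88.8408 ms


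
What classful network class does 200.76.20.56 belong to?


First octet: 200
Binary: 11001000
110xxxxx -> Class C (192-223)
Class C, default mask 255.255.255.0 (/24)


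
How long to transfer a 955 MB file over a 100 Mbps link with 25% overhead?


Effective throughput = 100 * (1 - 25/100) = 75 Mbps
File size in Mb = 955 * 8 = 7640 Mb
Time = 7640 / 75
Time = 101.8667 seconds


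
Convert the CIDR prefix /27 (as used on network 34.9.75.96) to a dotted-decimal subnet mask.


/27 means 27 network bits, 5 host bits
Binary: 11111111111111111111111111100000
Mask: 255.255.255.224


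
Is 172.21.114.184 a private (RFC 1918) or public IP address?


RFC 1918 private ranges:
  10.0.0.0/8 (10.0.0.0 - 10.255.255.255)
  172.16.0.0/12 (172.16.0.0 - 172.31.255.255)
  192.168.0.0/16 (192.168.0.0 - 192.168.255.255)
Private (in 172.16.0.0/12)


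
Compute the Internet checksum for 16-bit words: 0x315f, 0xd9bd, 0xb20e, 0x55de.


Sum all words (with carry folding):
+ 0x315f = 0x315f
+ 0xd9bd = 0x0b1d
+ 0xb20e = 0xbd2b
+ 0x55de = 0x130a
One's complement: ~0x130a
Checksum = 0xecf5


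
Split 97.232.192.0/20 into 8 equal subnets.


New prefix = 20 + 3 = 23
Each subnet has 512 addresses
  97.232.192.0/23
  97.232.194.0/23
  97.232.196.0/23
  97.232.198.0/23
  97.232.200.0/23
  97.232.202.0/23
  97.232.204.0/23
  97.232.206.0/23
Subnets: 97.232.192.0/23, 97.232.194.0/23, 97.232.196.0/23, 97.232.198.0/23, 97.232.200.0/23, 97.232.202.0/23, 97.232.204.0/23, 97.232.206.0/23


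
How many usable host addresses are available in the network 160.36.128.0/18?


Host bits = 32 - 18 = 14
Total addresses = 2^14 = 16384
Usable = total - 2 (network and broadcast)
Usable hosts: 16382


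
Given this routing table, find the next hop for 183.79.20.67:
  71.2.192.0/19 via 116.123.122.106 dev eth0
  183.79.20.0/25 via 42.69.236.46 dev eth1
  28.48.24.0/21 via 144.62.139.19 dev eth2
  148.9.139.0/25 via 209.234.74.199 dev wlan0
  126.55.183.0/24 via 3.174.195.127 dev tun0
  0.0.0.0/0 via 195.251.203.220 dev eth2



Longest prefix match for 183.79.20.67:
  /19 71.2.192.0: no
  /25 183.79.20.0: MATCH
  /21 28.48.24.0: no
  /25 148.9.139.0: no
  /24 126.55.183.0: no
  /0 0.0.0.0: MATCH
Selected: next-hop 42.69.236.46 via eth1 (matched /25)


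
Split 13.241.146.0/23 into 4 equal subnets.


New prefix = 23 + 2 = 25
Each subnet has 128 addresses
  13.241.146.0/25
  13.241.146.128/25
  13.241.147.0/25
  13.241.147.128/25
Subnets: 13.241.146.0/25, 13.241.146.128/25, 13.241.147.0/25, 13.241.147.128/25


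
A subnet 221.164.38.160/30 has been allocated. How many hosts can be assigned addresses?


Host bits = 32 - 30 = 2
Total addresses = 2^2 = 4
Usable = total - 2 (network and broadcast)
Usable hosts: 2


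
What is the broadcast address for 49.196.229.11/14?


Network: 49.196.0.0/14
Host bits = 18
Set all host bits to 1:
Broadcast: 49.199.255.255


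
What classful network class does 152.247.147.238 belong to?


First octet: 152
Binary: 10011000
10xxxxxx -> Class B (128-191)
Class B, default mask 255.255.0.0 (/16)


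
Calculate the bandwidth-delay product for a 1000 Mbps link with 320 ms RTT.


BDP = bandwidth * RTT
= 1000 Mbps * 320 ms
= 1000 * 1e6 * 320 / 1000 bits
= 320000000 bits
= 40000000 bytes
= 39062.5 KB
BDP = 320000000 bits (40000000 bytes)


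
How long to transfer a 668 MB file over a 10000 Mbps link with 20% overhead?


Effective throughput = 10000 * (1 - 20/100) = 8000 Mbps
File size in Mb = 668 * 8 = 5344 Mb
Time = 5344 / 8000
Time = 0.668 seconds


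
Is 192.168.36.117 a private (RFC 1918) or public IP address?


RFC 1918 private ranges:
  10.0.0.0/8 (10.0.0.0 - 10.255.255.255)
  172.16.0.0/12 (172.16.0.0 - 172.31.255.255)
  192.168.0.0/16 (192.168.0.0 - 192.168.255.255)
Private (in 192.168.0.0/16)


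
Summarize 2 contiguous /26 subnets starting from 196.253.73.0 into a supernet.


Original prefix: /26
Number of subnets: 2 = 2^1
New prefix = 26 - 1 = 25
Supernet: 196.253.73.0/25


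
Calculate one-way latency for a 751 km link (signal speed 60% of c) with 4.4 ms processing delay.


Speed = 0.6 * 3e5 km/s = 180000 km/s
Propagation delay = 751 / 180000 = 0.0042 s = 4.1722 ms
Processing delay = 4.4 ms
Total one-way latency = 8.5722 ms


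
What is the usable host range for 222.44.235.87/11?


Network: 222.32.0.0
Broadcast: 222.63.255.255
First usable = network + 1
Last usable = broadcast - 1
Range: 222.32.0.1 to 222.63.255.254


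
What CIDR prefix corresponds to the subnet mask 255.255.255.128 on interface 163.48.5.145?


Binary: 11111111.11111111.11111111.10000000
Count leading 1s
Prefix: /25


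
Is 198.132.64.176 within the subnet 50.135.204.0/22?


Subnet network: 50.135.204.0
Test IP AND mask: 198.132.64.0
No, 198.132.64.176 is not in 50.135.204.0/22


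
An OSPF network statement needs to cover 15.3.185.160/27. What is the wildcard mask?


Subnet mask: 255.255.255.224
Wildcard = 255.255.255.255 - subnet mask
255 - 255 = 0
255 - 255 = 0
255 - 255 = 0
255 - 224 = 31
Wildcard: 0.0.0.31


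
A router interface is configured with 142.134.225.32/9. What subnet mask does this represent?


/9 means 9 network bits, 23 host bits
Binary: 11111111100000000000000000000000
Mask: 255.128.0.0


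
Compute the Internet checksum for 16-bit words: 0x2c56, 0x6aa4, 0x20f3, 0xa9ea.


Sum all words (with carry folding):
+ 0x2c56 = 0x2c56
+ 0x6aa4 = 0x96fa
+ 0x20f3 = 0xb7ed
+ 0xa9ea = 0x61d8
One's complement: ~0x61d8
Checksum = 0x9e27


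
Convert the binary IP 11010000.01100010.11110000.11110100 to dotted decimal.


11010000 = 208
01100010 = 98
11110000 = 240
11110100 = 244
IP: 208.98.240.244


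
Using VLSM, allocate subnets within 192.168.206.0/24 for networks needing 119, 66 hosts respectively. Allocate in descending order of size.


119 hosts -> /25 (126 usable): 192.168.206.0/25
66 hosts -> /25 (126 usable): 192.168.206.128/25
Allocation: 192.168.206.0/25 (119 hosts, 126 usable); 192.168.206.128/25 (66 hosts, 126 usable)


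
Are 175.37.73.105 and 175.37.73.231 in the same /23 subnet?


Mask: 255.255.254.0
175.37.73.105 AND mask = 175.37.72.0
175.37.73.231 AND mask = 175.37.72.0
Yes, same subnet (175.37.72.0)


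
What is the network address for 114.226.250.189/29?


IP:   01110010.11100010.11111010.10111101
Mask: 11111111.11111111.11111111.11111000
AND operation:
Net:  01110010.11100010.11111010.10111000
Network: 114.226.250.184/29


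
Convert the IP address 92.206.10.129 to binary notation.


92 = 01011100
206 = 11001110
10 = 00001010
129 = 10000001
Binary: 01011100.11001110.00001010.10000001


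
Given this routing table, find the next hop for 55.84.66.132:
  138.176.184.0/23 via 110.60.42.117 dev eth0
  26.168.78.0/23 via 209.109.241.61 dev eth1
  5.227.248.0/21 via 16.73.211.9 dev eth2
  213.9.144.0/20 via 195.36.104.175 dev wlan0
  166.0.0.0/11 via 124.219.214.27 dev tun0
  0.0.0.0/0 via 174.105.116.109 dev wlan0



Longest prefix match for 55.84.66.132:
  /23 138.176.184.0: no
  /23 26.168.78.0: no
  /21 5.227.248.0: no
  /20 213.9.144.0: no
  /11 166.0.0.0: no
  /0 0.0.0.0: MATCH
Selected: next-hop 174.105.116.109 via wlan0 (matched /0)


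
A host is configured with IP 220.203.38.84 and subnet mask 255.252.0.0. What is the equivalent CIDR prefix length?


Binary: 11111111.11111100.00000000.00000000
Count leading 1s
Prefix: /14


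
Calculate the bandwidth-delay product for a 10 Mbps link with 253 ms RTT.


BDP = bandwidth * RTT
= 10 Mbps * 253 ms
= 10 * 1e6 * 253 / 1000 bits
= 2530000 bits
= 316250 bytes
= 308.8379 KB
BDP = 2530000 bits (316250 bytes)


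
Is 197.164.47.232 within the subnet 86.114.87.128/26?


Subnet network: 86.114.87.128
Test IP AND mask: 197.164.47.192
No, 197.164.47.232 is not in 86.114.87.128/26


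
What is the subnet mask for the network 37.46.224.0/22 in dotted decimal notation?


/22 means 22 network bits, 10 host bits
Binary: 11111111111111111111110000000000
Mask: 255.255.252.0


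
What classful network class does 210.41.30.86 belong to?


First octet: 210
Binary: 11010010
110xxxxx -> Class C (192-223)
Class C, default mask 255.255.255.0 (/24)


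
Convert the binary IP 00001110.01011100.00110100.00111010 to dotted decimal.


00001110 = 14
01011100 = 92
00110100 = 52
00111010 = 58
IP: 14.92.52.58


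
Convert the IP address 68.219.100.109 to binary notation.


68 = 01000100
219 = 11011011
100 = 01100100
109 = 01101101
Binary: 01000100.11011011.01100100.01101101


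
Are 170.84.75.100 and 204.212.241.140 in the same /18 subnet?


Mask: 255.255.192.0
170.84.75.100 AND mask = 170.84.64.0
204.212.241.140 AND mask = 204.212.192.0
No, different subnets (170.84.64.0 vs 204.212.192.0)


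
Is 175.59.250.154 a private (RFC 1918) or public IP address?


RFC 1918 private ranges:
  10.0.0.0/8 (10.0.0.0 - 10.255.255.255)
  172.16.0.0/12 (172.16.0.0 - 172.31.255.255)
  192.168.0.0/16 (192.168.0.0 - 192.168.255.255)
Public (not in any RFC 1918 range)


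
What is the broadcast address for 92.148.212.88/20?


Network: 92.148.208.0/20
Host bits = 12
Set all host bits to 1:
Broadcast: 92.148.223.255


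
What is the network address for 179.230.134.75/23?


IP:   10110011.11100110.10000110.01001011
Mask: 11111111.11111111.11111110.00000000
AND operation:
Net:  10110011.11100110.10000110.00000000
Network: 179.230.134.0/23


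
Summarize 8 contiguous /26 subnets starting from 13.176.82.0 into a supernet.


Original prefix: /26
Number of subnets: 8 = 2^3
New prefix = 26 - 3 = 23
Supernet: 13.176.82.0/23


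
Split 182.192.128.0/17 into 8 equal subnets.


New prefix = 17 + 3 = 20
Each subnet has 4096 addresses
  182.192.128.0/20
  182.192.144.0/20
  182.192.160.0/20
  182.192.176.0/20
  182.192.192.0/20
  182.192.208.0/20
  182.192.224.0/20
  182.192.240.0/20
Subnets: 182.192.128.0/20, 182.192.144.0/20, 182.192.160.0/20, 182.192.176.0/20, 182.192.192.0/20, 182.192.208.0/20, 182.192.224.0/20, 182.192.240.0/20


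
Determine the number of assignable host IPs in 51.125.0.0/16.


Host bits = 32 - 16 = 16
Total addresses = 2^16 = 65536
Usable = total - 2 (network and broadcast)
Usable hosts: 65534


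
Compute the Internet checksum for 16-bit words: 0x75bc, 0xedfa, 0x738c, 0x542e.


Sum all words (with carry folding):
+ 0x75bc = 0x75bc
+ 0xedfa = 0x63b7
+ 0x738c = 0xd743
+ 0x542e = 0x2b72
One's complement: ~0x2b72
Checksum = 0xd48d


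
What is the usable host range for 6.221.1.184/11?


Network: 6.192.0.0
Broadcast: 6.223.255.255
First usable = network + 1
Last usable = broadcast - 1
Range: 6.192.0.1 to 6.223.255.254


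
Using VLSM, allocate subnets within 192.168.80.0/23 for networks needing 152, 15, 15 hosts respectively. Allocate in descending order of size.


152 hosts -> /24 (254 usable): 192.168.80.0/24
15 hosts -> /27 (30 usable): 192.168.81.0/27
15 hosts -> /27 (30 usable): 192.168.81.32/27
Allocation: 192.168.80.0/24 (152 hosts, 254 usable); 192.168.81.0/27 (15 hosts, 30 usable); 192.168.81.32/27 (15 hosts, 30 usable)


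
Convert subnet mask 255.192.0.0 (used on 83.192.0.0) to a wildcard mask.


Subnet mask: 255.192.0.0
Wildcard = 255.255.255.255 - subnet mask
255 - 255 = 0
255 - 192 = 63
255 - 0 = 255
255 - 0 = 255
Wildcard: 0.63.255.255


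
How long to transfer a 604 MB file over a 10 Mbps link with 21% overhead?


Effective throughput = 10 * (1 - 21/100) = 7.9 Mbps
File size in Mb = 604 * 8 = 4832 Mb
Time = 4832 / 7.9
Time = 611.6456 seconds


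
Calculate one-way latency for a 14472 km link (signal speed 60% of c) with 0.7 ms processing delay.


Speed = 0.6 * 3e5 km/s = 180000 km/s
Propagation delay = 14472 / 180000 = 0.0804 s = 80.4 ms
Processing delay = 0.7 ms
Total one-way latency = 81.1 ms


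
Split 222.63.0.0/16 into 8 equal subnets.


New prefix = 16 + 3 = 19
Each subnet has 8192 addresses
  222.63.0.0/19
  222.63.32.0/19
  222.63.64.0/19
  222.63.96.0/19
  222.63.128.0/19
  222.63.160.0/19
  222.63.192.0/19
  222.63.224.0/19
Subnets: 222.63.0.0/19, 222.63.32.0/19, 222.63.64.0/19, 222.63.96.0/19, 222.63.128.0/19, 222.63.160.0/19, 222.63.192.0/19, 222.63.224.0/19


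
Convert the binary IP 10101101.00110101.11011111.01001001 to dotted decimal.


10101101 = 173
00110101 = 53
11011111 = 223
01001001 = 73
IP: 173.53.223.73


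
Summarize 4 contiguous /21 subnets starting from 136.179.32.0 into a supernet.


Original prefix: /21
Number of subnets: 4 = 2^2
New prefix = 21 - 2 = 19
Supernet: 136.179.32.0/19


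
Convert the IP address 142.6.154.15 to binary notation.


142 = 10001110
6 = 00000110
154 = 10011010
15 = 00001111
Binary: 10001110.00000110.10011010.00001111


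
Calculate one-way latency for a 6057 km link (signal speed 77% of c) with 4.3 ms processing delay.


Speed = 0.77 * 3e5 km/s = 231000 km/s
Propagation delay = 6057 / 231000 = 0.0262 s = 26.2208 ms
Processing delay = 4.3 ms
Total one-way latency = 30.5208 ms


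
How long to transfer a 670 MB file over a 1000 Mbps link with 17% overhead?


Effective throughput = 1000 * (1 - 17/100) = 830 Mbps
File size in Mb = 670 * 8 = 5360 Mb
Time = 5360 / 830
Time = 6.4578 seconds


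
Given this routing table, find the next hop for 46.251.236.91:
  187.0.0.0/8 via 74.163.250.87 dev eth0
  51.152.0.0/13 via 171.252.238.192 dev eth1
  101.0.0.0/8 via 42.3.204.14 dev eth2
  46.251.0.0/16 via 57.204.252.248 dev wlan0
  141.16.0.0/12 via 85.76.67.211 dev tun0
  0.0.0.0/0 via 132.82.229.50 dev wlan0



Longest prefix match for 46.251.236.91:
  /8 187.0.0.0: no
  /13 51.152.0.0: no
  /8 101.0.0.0: no
  /16 46.251.0.0: MATCH
  /12 141.16.0.0: no
  /0 0.0.0.0: MATCH
Selected: next-hop 57.204.252.248 via wlan0 (matched /16)


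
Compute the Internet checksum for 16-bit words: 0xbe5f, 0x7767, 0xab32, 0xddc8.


Sum all words (with carry folding):
+ 0xbe5f = 0xbe5f
+ 0x7767 = 0x35c7
+ 0xab32 = 0xe0f9
+ 0xddc8 = 0xbec2
One's complement: ~0xbec2
Checksum = 0x413d


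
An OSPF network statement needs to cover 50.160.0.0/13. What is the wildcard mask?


Subnet mask: 255.248.0.0
Wildcard = 255.255.255.255 - subnet mask
255 - 255 = 0
255 - 248 = 7
255 - 0 = 255
255 - 0 = 255
Wildcard: 0.7.255.255


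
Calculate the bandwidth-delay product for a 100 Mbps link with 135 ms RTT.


BDP = bandwidth * RTT
= 100 Mbps * 135 ms
= 100 * 1e6 * 135 / 1000 bits
= 13500000 bits
= 1687500 bytes
= 1647.9492 KB
BDP = 13500000 bits (1687500 bytes)


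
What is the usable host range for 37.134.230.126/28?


Network: 37.134.230.112
Broadcast: 37.134.230.127
First usable = network + 1
Last usable = broadcast - 1
Range: 37.134.230.113 to 37.134.230.126


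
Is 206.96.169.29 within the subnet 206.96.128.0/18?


Subnet network: 206.96.128.0
Test IP AND mask: 206.96.128.0
Yes, 206.96.169.29 is in 206.96.128.0/18


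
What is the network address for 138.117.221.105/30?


IP:   10001010.01110101.11011101.01101001
Mask: 11111111.11111111.11111111.11111100
AND operation:
Net:  10001010.01110101.11011101.01101000
Network: 138.117.221.104/30


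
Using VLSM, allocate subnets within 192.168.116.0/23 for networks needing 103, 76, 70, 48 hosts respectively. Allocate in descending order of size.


103 hosts -> /25 (126 usable): 192.168.116.0/25
76 hosts -> /25 (126 usable): 192.168.116.128/25
70 hosts -> /25 (126 usable): 192.168.117.0/25
48 hosts -> /26 (62 usable): 192.168.117.128/26
Allocation: 192.168.116.0/25 (103 hosts, 126 usable); 192.168.116.128/25 (76 hosts, 126 usable); 192.168.117.0/25 (70 hosts, 126 usable); 192.168.117.128/26 (48 hosts, 62 usable)


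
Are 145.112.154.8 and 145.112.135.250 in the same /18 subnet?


Mask: 255.255.192.0
145.112.154.8 AND mask = 145.112.128.0
145.112.135.250 AND mask = 145.112.128.0
Yes, same subnet (145.112.128.0)


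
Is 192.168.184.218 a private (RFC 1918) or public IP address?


RFC 1918 private ranges:
  10.0.0.0/8 (10.0.0.0 - 10.255.255.255)
  172.16.0.0/12 (172.16.0.0 - 172.31.255.255)
  192.168.0.0/16 (192.168.0.0 - 192.168.255.255)
Private (in 192.168.0.0/16)


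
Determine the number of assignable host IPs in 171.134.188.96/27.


Host bits = 32 - 27 = 5
Total addresses = 2^5 = 32
Usable = total - 2 (network and broadcast)
Usable hosts: 30


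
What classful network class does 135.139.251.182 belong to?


First octet: 135
Binary: 10000111
10xxxxxx -> Class B (128-191)
Class B, default mask 255.255.0.0 (/16)


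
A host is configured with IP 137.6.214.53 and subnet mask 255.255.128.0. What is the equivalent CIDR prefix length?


Binary: 11111111.11111111.10000000.00000000
Count leading 1s
Prefix: /17


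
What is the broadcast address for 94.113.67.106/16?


Network: 94.113.0.0/16
Host bits = 16
Set all host bits to 1:
Broadcast: 94.113.255.255


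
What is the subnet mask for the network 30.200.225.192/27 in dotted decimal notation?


/27 means 27 network bits, 5 host bits
Binary: 11111111111111111111111111100000
Mask: 255.255.255.224


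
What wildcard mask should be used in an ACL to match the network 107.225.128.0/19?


Subnet mask: 255.255.224.0
Wildcard = 255.255.255.255 - subnet mask
255 - 255 = 0
255 - 255 = 0
255 - 224 = 31
255 - 0 = 255
Wildcard: 0.0.31.255


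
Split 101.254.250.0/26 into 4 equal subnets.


New prefix = 26 + 2 = 28
Each subnet has 16 addresses
  101.254.250.0/28
  101.254.250.16/28
  101.254.250.32/28
  101.254.250.48/28
Subnets: 101.254.250.0/28, 101.254.250.16/28, 101.254.250.32/28, 101.254.250.48/28


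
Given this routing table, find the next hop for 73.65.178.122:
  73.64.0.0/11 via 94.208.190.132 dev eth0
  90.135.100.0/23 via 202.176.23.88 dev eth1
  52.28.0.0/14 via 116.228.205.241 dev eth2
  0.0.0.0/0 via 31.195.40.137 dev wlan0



Longest prefix match for 73.65.178.122:
  /11 73.64.0.0: MATCH
  /23 90.135.100.0: no
  /14 52.28.0.0: no
  /0 0.0.0.0: MATCH
Selected: next-hop 94.208.190.132 via eth0 (matched /11)


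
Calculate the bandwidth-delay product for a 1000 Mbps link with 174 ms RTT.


BDP = bandwidth * RTT
= 1000 Mbps * 174 ms
= 1000 * 1e6 * 174 / 1000 bits
= 174000000 bits
= 21750000 bytes
= 21240.2344 KB
BDP = 174000000 bits (21750000 bytes)


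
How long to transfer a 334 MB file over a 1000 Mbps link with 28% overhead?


Effective throughput = 1000 * (1 - 28/100) = 720 Mbps
File size in Mb = 334 * 8 = 2672 Mb
Time = 2672 / 720
Time = 3.7111 seconds


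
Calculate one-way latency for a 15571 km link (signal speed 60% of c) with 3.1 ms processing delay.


Speed = 0.6 * 3e5 km/s = 180000 km/s
Propagation delay = 15571 / 180000 = 0.0865 s = 86.5056 ms
Processing delay = 3.1 ms
Total one-way latency = 89.6056 ms


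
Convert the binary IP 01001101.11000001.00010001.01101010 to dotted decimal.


01001101 = 77
11000001 = 193
00010001 = 17
01101010 = 106
IP: 77.193.17.106


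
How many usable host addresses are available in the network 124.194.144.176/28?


Host bits = 32 - 28 = 4
Total addresses = 2^4 = 16
Usable = total - 2 (network and broadcast)
Usable hosts: 14


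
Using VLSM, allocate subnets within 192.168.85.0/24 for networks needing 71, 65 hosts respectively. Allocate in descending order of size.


71 hosts -> /25 (126 usable): 192.168.85.0/25
65 hosts -> /25 (126 usable): 192.168.85.128/25
Allocation: 192.168.85.0/25 (71 hosts, 126 usable); 192.168.85.128/25 (65 hosts, 126 usable)


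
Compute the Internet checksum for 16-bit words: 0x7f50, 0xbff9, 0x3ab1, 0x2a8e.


Sum all words (with carry folding):
+ 0x7f50 = 0x7f50
+ 0xbff9 = 0x3f4a
+ 0x3ab1 = 0x79fb
+ 0x2a8e = 0xa489
One's complement: ~0xa489
Checksum = 0x5b76


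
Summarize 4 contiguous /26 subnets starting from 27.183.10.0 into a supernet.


Original prefix: /26
Number of subnets: 4 = 2^2
New prefix = 26 - 2 = 24
Supernet: 27.183.10.0/24


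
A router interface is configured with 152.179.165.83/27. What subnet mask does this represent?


/27 means 27 network bits, 5 host bits
Binary: 11111111111111111111111111100000
Mask: 255.255.255.224


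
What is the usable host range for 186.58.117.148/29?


Network: 186.58.117.144
Broadcast: 186.58.117.151
First usable = network + 1
Last usable = broadcast - 1
Range: 186.58.117.145 to 186.58.117.150


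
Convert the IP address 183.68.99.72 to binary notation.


183 = 10110111
68 = 01000100
99 = 01100011
72 = 01001000
Binary: 10110111.01000100.01100011.01001000


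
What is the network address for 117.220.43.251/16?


IP:   01110101.11011100.00101011.11111011
Mask: 11111111.11111111.00000000.00000000
AND operation:
Net:  01110101.11011100.00000000.00000000
Network: 117.220.0.0/16


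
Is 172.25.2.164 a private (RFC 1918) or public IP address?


RFC 1918 private ranges:
  10.0.0.0/8 (10.0.0.0 - 10.255.255.255)
  172.16.0.0/12 (172.16.0.0 - 172.31.255.255)
  192.168.0.0/16 (192.168.0.0 - 192.168.255.255)
Private (in 172.16.0.0/12)


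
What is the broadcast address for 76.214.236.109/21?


Network: 76.214.232.0/21
Host bits = 11
Set all host bits to 1:
Broadcast: 76.214.239.255


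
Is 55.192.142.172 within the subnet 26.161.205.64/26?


Subnet network: 26.161.205.64
Test IP AND mask: 55.192.142.128
No, 55.192.142.172 is not in 26.161.205.64/26


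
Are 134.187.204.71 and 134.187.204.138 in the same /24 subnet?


Mask: 255.255.255.0
134.187.204.71 AND mask = 134.187.204.0
134.187.204.138 AND mask = 134.187.204.0
Yes, same subnet (134.187.204.0)


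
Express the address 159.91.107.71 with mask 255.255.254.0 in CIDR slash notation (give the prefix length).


Binary: 11111111.11111111.11111110.00000000
Count leading 1s
Prefix: /23


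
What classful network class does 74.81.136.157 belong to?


First octet: 74
Binary: 01001010
0xxxxxxx -> Class A (1-126)
Class A, default mask 255.0.0.0 (/8)


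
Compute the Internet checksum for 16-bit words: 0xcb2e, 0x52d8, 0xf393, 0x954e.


Sum all words (with carry folding):
+ 0xcb2e = 0xcb2e
+ 0x52d8 = 0x1e07
+ 0xf393 = 0x119b
+ 0x954e = 0xa6e9
One's complement: ~0xa6e9
Checksum = 0x5916


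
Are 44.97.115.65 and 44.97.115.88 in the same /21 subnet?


Mask: 255.255.248.0
44.97.115.65 AND mask = 44.97.112.0
44.97.115.88 AND mask = 44.97.112.0
Yes, same subnet (44.97.112.0)


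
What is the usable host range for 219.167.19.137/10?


Network: 219.128.0.0
Broadcast: 219.191.255.255
First usable = network + 1
Last usable = broadcast - 1
Range: 219.128.0.1 to 219.191.255.254


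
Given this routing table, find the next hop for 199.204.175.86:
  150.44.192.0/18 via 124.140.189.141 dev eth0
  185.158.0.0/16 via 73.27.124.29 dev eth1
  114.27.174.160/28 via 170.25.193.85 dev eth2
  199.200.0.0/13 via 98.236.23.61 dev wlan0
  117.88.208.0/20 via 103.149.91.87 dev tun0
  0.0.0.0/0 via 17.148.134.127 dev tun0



Longest prefix match for 199.204.175.86:
  /18 150.44.192.0: no
  /16 185.158.0.0: no
  /28 114.27.174.160: no
  /13 199.200.0.0: MATCH
  /20 117.88.208.0: no
  /0 0.0.0.0: MATCH
Selected: next-hop 98.236.23.61 via wlan0 (matched /13)


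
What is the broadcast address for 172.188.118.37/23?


Network: 172.188.118.0/23
Host bits = 9
Set all host bits to 1:
Broadcast: 172.188.119.255


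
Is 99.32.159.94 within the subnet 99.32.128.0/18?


Subnet network: 99.32.128.0
Test IP AND mask: 99.32.128.0
Yes, 99.32.159.94 is in 99.32.128.0/18


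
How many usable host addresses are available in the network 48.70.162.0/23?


Host bits = 32 - 23 = 9
Total addresses = 2^9 = 512
Usable = total - 2 (network and broadcast)
Usable hosts: 510


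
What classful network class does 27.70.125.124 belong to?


First octet: 27
Binary: 00011011
0xxxxxxx -> Class A (1-126)
Class A, default mask 255.0.0.0 (/8)


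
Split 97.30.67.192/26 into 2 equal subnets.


New prefix = 26 + 1 = 27
Each subnet has 32 addresses
  97.30.67.192/27
  97.30.67.224/27
Subnets: 97.30.67.192/27, 97.30.67.224/27


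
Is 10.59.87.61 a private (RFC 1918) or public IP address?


RFC 1918 private ranges:
  10.0.0.0/8 (10.0.0.0 - 10.255.255.255)
  172.16.0.0/12 (172.16.0.0 - 172.31.255.255)
  192.168.0.0/16 (192.168.0.0 - 192.168.255.255)
Private (in 10.0.0.0/8)


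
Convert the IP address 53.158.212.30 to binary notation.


53 = 00110101
158 = 10011110
212 = 11010100
30 = 00011110
Binary: 00110101.10011110.11010100.00011110


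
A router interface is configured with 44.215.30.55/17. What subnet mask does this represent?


/17 means 17 network bits, 15 host bits
Binary: 11111111111111111000000000000000
Mask: 255.255.128.0


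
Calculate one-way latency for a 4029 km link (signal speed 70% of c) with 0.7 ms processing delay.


Speed = 0.7 * 3e5 km/s = 210000 km/s
Propagation delay = 4029 / 210000 = 0.0192 s = 19.1857 ms
Processing delay = 0.7 ms
Total one-way latency = 19.8857 ms


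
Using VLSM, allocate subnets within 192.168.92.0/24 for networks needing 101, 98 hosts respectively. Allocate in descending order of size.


101 hosts -> /25 (126 usable): 192.168.92.0/25
98 hosts -> /25 (126 usable): 192.168.92.128/25
Allocation: 192.168.92.0/25 (101 hosts, 126 usable); 192.168.92.128/25 (98 hosts, 126 usable)


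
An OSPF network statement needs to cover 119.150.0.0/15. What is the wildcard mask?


Subnet mask: 255.254.0.0
Wildcard = 255.255.255.255 - subnet mask
255 - 255 = 0
255 - 254 = 1
255 - 0 = 255
255 - 0 = 255
Wildcard: 0.1.255.255


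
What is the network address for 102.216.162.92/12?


IP:   01100110.11011000.10100010.01011100
Mask: 11111111.11110000.00000000.00000000
AND operation:
Net:  01100110.11010000.00000000.00000000
Network: 102.208.0.0/12


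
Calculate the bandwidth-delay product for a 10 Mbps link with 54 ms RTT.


BDP = bandwidth * RTT
= 10 Mbps * 54 ms
= 10 * 1e6 * 54 / 1000 bits
= 540000 bits
= 67500 bytes
= 65.918 KB
BDP = 540000 bits (67500 bytes)


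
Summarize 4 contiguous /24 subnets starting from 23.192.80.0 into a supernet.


Original prefix: /24
Number of subnets: 4 = 2^2
New prefix = 24 - 2 = 22
Supernet: 23.192.80.0/22


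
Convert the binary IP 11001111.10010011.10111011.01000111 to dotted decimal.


11001111 = 207
10010011 = 147
10111011 = 187
01000111 = 71
IP: 207.147.187.71


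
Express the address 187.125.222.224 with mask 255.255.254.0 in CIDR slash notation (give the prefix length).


Binary: 11111111.11111111.11111110.00000000
Count leading 1s
Prefix: /23


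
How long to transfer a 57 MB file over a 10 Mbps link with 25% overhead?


Effective throughput = 10 * (1 - 25/100) = 7.5 Mbps
File size in Mb = 57 * 8 = 456 Mb
Time = 456 / 7.5
Time = 60.8 seconds


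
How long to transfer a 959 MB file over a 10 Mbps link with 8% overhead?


Effective throughput = 10 * (1 - 8/100) = 9.2 Mbps
File size in Mb = 959 * 8 = 7672 Mb
Time = 7672 / 9.2
Time = 833.913 seconds


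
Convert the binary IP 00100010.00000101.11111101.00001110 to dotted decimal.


00100010 = 34
00000101 = 5
11111101 = 253
00001110 = 14
IP: 34.5.253.14


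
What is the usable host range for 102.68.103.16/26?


Network: 102.68.103.0
Broadcast: 102.68.103.63
First usable = network + 1
Last usable = broadcast - 1
Range: 102.68.103.1 to 102.68.103.62


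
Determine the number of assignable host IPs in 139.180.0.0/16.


Host bits = 32 - 16 = 16
Total addresses = 2^16 = 65536
Usable = total - 2 (network and broadcast)
Usable hosts: 65534


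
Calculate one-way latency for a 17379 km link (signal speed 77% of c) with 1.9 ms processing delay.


Speed = 0.77 * 3e5 km/s = 231000 km/s
Propagation delay = 17379 / 231000 = 0.0752 s = 75.2338 ms
Processing delay = 1.9 ms
Total one-way latency = 77.1338 ms


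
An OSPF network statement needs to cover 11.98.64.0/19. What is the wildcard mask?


Subnet mask: 255.255.224.0
Wildcard = 255.255.255.255 - subnet mask
255 - 255 = 0
255 - 255 = 0
255 - 224 = 31
255 - 0 = 255
Wildcard: 0.0.31.255


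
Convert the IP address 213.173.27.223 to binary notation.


213 = 11010101
173 = 10101101
27 = 00011011
223 = 11011111
Binary: 11010101.10101101.00011011.11011111


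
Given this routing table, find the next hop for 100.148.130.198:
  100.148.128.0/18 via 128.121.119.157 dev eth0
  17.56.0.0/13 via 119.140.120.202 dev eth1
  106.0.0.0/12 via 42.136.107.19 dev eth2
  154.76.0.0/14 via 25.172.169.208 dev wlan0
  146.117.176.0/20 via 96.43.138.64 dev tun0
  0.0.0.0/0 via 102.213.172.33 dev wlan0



Longest prefix match for 100.148.130.198:
  /18 100.148.128.0: MATCH
  /13 17.56.0.0: no
  /12 106.0.0.0: no
  /14 154.76.0.0: no
  /20 146.117.176.0: no
  /0 0.0.0.0: MATCH
Selected: next-hop 128.121.119.157 via eth0 (matched /18)


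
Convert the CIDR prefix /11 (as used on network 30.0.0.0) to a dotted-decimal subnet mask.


/11 means 11 network bits, 21 host bits
Binary: 11111111111000000000000000000000
Mask: 255.224.0.0


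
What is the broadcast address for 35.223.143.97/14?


Network: 35.220.0.0/14
Host bits = 18
Set all host bits to 1:
Broadcast: 35.223.255.255


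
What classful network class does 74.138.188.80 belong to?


First octet: 74
Binary: 01001010
0xxxxxxx -> Class A (1-126)
Class A, default mask 255.0.0.0 (/8)


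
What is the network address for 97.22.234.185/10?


IP:   01100001.00010110.11101010.10111001
Mask: 11111111.11000000.00000000.00000000
AND operation:
Net:  01100001.00000000.00000000.00000000
Network: 97.0.0.0/10


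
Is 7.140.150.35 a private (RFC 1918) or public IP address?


RFC 1918 private ranges:
  10.0.0.0/8 (10.0.0.0 - 10.255.255.255)
  172.16.0.0/12 (172.16.0.0 - 172.31.255.255)
  192.168.0.0/16 (192.168.0.0 - 192.168.255.255)
Public (not in any RFC 1918 range)


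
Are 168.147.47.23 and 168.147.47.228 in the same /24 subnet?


Mask: 255.255.255.0
168.147.47.23 AND mask = 168.147.47.0
168.147.47.228 AND mask = 168.147.47.0
Yes, same subnet (168.147.47.0)


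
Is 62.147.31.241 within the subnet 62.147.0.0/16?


Subnet network: 62.147.0.0
Test IP AND mask: 62.147.0.0
Yes, 62.147.31.241 is in 62.147.0.0/16


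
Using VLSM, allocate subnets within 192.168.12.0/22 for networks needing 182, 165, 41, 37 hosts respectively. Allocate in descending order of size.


182 hosts -> /24 (254 usable): 192.168.12.0/24
165 hosts -> /24 (254 usable): 192.168.13.0/24
41 hosts -> /26 (62 usable): 192.168.14.0/26
37 hosts -> /26 (62 usable): 192.168.14.64/26
Allocation: 192.168.12.0/24 (182 hosts, 254 usable); 192.168.13.0/24 (165 hosts, 254 usable); 192.168.14.0/26 (41 hosts, 62 usable); 192.168.14.64/26 (37 hosts, 62 usable)


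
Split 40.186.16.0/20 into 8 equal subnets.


New prefix = 20 + 3 = 23
Each subnet has 512 addresses
  40.186.16.0/23
  40.186.18.0/23
  40.186.20.0/23
  40.186.22.0/23
  40.186.24.0/23
  40.186.26.0/23
  40.186.28.0/23
  40.186.30.0/23
Subnets: 40.186.16.0/23, 40.186.18.0/23, 40.186.20.0/23, 40.186.22.0/23, 40.186.24.0/23, 40.186.26.0/23, 40.186.28.0/23, 40.186.30.0/23


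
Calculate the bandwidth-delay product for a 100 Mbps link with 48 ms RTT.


BDP = bandwidth * RTT
= 100 Mbps * 48 ms
= 100 * 1e6 * 48 / 1000 bits
= 4800000 bits
= 600000 bytes
= 585.9375 KB
BDP = 4800000 bits (600000 bytes)


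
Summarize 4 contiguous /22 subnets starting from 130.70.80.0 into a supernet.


Original prefix: /22
Number of subnets: 4 = 2^2
New prefix = 22 - 2 = 20
Supernet: 130.70.80.0/20


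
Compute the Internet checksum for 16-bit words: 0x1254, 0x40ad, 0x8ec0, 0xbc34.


Sum all words (with carry folding):
+ 0x1254 = 0x1254
+ 0x40ad = 0x5301
+ 0x8ec0 = 0xe1c1
+ 0xbc34 = 0x9df6
One's complement: ~0x9df6
Checksum = 0x6209


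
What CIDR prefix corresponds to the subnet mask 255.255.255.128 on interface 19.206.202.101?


Binary: 11111111.11111111.11111111.10000000
Count leading 1s
Prefix: /25


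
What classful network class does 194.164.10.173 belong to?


First octet: 194
Binary: 11000010
110xxxxx -> Class C (192-223)
Class C, default mask 255.255.255.0 (/24)


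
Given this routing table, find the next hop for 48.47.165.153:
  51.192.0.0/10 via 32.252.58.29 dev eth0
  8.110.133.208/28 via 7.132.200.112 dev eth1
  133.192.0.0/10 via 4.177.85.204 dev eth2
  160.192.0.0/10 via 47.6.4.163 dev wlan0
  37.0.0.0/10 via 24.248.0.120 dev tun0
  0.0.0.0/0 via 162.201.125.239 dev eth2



Longest prefix match for 48.47.165.153:
  /10 51.192.0.0: no
  /28 8.110.133.208: no
  /10 133.192.0.0: no
  /10 160.192.0.0: no
  /10 37.0.0.0: no
  /0 0.0.0.0: MATCH
Selected: next-hop 162.201.125.239 via eth2 (matched /0)


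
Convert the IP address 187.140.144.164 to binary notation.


187 = 10111011
140 = 10001100
144 = 10010000
164 = 10100100
Binary: 10111011.10001100.10010000.10100100


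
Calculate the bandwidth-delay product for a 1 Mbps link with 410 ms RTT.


BDP = bandwidth * RTT
= 1 Mbps * 410 ms
= 1 * 1e6 * 410 / 1000 bits
= 410000 bits
= 51250 bytes
= 50.0488 KB
BDP = 410000 bits (51250 bytes)


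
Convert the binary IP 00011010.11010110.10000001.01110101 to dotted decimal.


00011010 = 26
11010110 = 214
10000001 = 129
01110101 = 117
IP: 26.214.129.117


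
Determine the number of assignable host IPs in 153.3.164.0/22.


Host bits = 32 - 22 = 10
Total addresses = 2^10 = 1024
Usable = total - 2 (network and broadcast)
Usable hosts: 1022


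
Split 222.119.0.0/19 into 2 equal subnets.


New prefix = 19 + 1 = 20
Each subnet has 4096 addresses
  222.119.0.0/20
  222.119.16.0/20
Subnets: 222.119.0.0/20, 222.119.16.0/20


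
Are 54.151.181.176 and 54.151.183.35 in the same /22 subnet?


Mask: 255.255.252.0
54.151.181.176 AND mask = 54.151.180.0
54.151.183.35 AND mask = 54.151.180.0
Yes, same subnet (54.151.180.0)


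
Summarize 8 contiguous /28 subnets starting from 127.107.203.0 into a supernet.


Original prefix: /28
Number of subnets: 8 = 2^3
New prefix = 28 - 3 = 25
Supernet: 127.107.203.0/25


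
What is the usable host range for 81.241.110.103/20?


Network: 81.241.96.0
Broadcast: 81.241.111.255
First usable = network + 1
Last usable = broadcast - 1
Range: 81.241.96.1 to 81.241.111.254


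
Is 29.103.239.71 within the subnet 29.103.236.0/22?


Subnet network: 29.103.236.0
Test IP AND mask: 29.103.236.0
Yes, 29.103.239.71 is in 29.103.236.0/22


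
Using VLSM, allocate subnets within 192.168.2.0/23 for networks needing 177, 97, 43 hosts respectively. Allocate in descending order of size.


177 hosts -> /24 (254 usable): 192.168.2.0/24
97 hosts -> /25 (126 usable): 192.168.3.0/25
43 hosts -> /26 (62 usable): 192.168.3.128/26
Allocation: 192.168.2.0/24 (177 hosts, 254 usable); 192.168.3.0/25 (97 hosts, 126 usable); 192.168.3.128/26 (43 hosts, 62 usable)


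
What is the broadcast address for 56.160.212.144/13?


Network: 56.160.0.0/13
Host bits = 19
Set all host bits to 1:
Broadcast: 56.167.255.255


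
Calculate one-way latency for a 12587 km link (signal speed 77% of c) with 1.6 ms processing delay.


Speed = 0.77 * 3e5 km/s = 231000 km/s
Propagation delay = 12587 / 231000 = 0.0545 s = 54.4892 ms
Processing delay = 1.6 ms
Total one-way latency = 56.0892 ms


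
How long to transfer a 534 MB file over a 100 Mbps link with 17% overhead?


Effective throughput = 100 * (1 - 17/100) = 83 Mbps
File size in Mb = 534 * 8 = 4272 Mb
Time = 4272 / 83
Time = 51.4699 seconds


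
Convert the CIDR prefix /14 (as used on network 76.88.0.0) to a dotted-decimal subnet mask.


/14 means 14 network bits, 18 host bits
Binary: 11111111111111000000000000000000
Mask: 255.252.0.0


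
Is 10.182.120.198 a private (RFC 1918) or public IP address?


RFC 1918 private ranges:
  10.0.0.0/8 (10.0.0.0 - 10.255.255.255)
  172.16.0.0/12 (172.16.0.0 - 172.31.255.255)
  192.168.0.0/16 (192.168.0.0 - 192.168.255.255)
Private (in 10.0.0.0/8)


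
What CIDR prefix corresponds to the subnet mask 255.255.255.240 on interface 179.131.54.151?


Binary: 11111111.11111111.11111111.11110000
Count leading 1s
Prefix: /28


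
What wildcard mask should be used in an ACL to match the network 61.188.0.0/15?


Subnet mask: 255.254.0.0
Wildcard = 255.255.255.255 - subnet mask
255 - 255 = 0
255 - 254 = 1
255 - 0 = 255
255 - 0 = 255
Wildcard: 0.1.255.255


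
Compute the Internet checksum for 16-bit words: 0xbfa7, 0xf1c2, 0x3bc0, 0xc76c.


Sum all words (with carry folding):
+ 0xbfa7 = 0xbfa7
+ 0xf1c2 = 0xb16a
+ 0x3bc0 = 0xed2a
+ 0xc76c = 0xb497
One's complement: ~0xb497
Checksum = 0x4b68


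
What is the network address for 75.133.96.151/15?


IP:   01001011.10000101.01100000.10010111
Mask: 11111111.11111110.00000000.00000000
AND operation:
Net:  01001011.10000100.00000000.00000000
Network: 75.132.0.0/15


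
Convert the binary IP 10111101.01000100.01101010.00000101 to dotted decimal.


10111101 = 189
01000100 = 68
01101010 = 106
00000101 = 5
IP: 189.68.106.5


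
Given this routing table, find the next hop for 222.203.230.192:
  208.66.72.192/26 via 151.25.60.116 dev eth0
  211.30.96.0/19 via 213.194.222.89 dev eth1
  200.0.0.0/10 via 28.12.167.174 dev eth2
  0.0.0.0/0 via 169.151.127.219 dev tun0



Longest prefix match for 222.203.230.192:
  /26 208.66.72.192: no
  /19 211.30.96.0: no
  /10 200.0.0.0: no
  /0 0.0.0.0: MATCH
Selected: next-hop 169.151.127.219 via tun0 (matched /0)


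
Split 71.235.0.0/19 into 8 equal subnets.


New prefix = 19 + 3 = 22
Each subnet has 1024 addresses
  71.235.0.0/22
  71.235.4.0/22
  71.235.8.0/22
  71.235.12.0/22
  71.235.16.0/22
  71.235.20.0/22
  71.235.24.0/22
  71.235.28.0/22
Subnets: 71.235.0.0/22, 71.235.4.0/22, 71.235.8.0/22, 71.235.12.0/22, 71.235.16.0/22, 71.235.20.0/22, 71.235.24.0/22, 71.235.28.0/22


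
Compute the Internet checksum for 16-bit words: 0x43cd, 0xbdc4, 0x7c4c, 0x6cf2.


Sum all words (with carry folding):
+ 0x43cd = 0x43cd
+ 0xbdc4 = 0x0192
+ 0x7c4c = 0x7dde
+ 0x6cf2 = 0xead0
One's complement: ~0xead0
Checksum = 0x152f


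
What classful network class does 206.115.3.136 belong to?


First octet: 206
Binary: 11001110
110xxxxx -> Class C (192-223)
Class C, default mask 255.255.255.0 (/24)


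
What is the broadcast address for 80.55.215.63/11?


Network: 80.32.0.0/11
Host bits = 21
Set all host bits to 1:
Broadcast: 80.63.255.255


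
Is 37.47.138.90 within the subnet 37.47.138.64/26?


Subnet network: 37.47.138.64
Test IP AND mask: 37.47.138.64
Yes, 37.47.138.90 is in 37.47.138.64/26
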